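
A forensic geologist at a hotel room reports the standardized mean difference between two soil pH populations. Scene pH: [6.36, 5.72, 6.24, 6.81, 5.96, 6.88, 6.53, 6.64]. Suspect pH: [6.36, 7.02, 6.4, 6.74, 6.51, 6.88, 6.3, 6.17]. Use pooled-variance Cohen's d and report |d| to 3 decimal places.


Pooled-variance Cohen's d for soil pH comparison:
Scene mean = 51.14 / 8 = 6.3925
Suspect mean = 52.38 / 8 = 6.5475
Scene sample variance s_s^2 = 0.165107
Suspect sample variance s_c^2 = 0.090421
Pooled variance = ((n_s-1)*s_s^2 + (n_c-1)*s_c^2) / (n_s + n_c - 2) = 0.127764
Pooled SD = sqrt(0.127764) = 0.357441
Mean difference = -0.155
|d| = |-0.155| / 0.357441 = 0.434

0.434


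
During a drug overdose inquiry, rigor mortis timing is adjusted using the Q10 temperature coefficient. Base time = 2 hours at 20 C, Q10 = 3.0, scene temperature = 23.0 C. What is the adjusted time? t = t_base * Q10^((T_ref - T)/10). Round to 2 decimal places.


Rigor mortis time adjustment:
Exponent = (T_ref - T_actual) / 10 = (20 - 23.0) / 10 = -0.3
Q10 factor = 3.0^-0.3 = 0.71922
t_adjusted = 2 * 0.71922 = 1.44 hours

1.44


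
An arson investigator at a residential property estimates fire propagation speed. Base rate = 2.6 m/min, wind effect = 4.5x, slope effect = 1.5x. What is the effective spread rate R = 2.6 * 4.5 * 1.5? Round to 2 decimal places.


Fire spread rate calculation:
R = R0 * wind_factor * slope_factor
= 2.6 * 4.5 * 1.5
= 11.7 * 1.5
= 17.55 m/min

17.55


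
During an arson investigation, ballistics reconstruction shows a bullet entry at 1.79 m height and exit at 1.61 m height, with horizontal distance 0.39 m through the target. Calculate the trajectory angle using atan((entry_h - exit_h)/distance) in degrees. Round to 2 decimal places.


Bullet trajectory angle:
Height difference = 1.79 - 1.61 = 0.18 m
angle = atan(0.18 / 0.39)
angle = atan(0.461538)
angle = 24.78 degrees

24.78


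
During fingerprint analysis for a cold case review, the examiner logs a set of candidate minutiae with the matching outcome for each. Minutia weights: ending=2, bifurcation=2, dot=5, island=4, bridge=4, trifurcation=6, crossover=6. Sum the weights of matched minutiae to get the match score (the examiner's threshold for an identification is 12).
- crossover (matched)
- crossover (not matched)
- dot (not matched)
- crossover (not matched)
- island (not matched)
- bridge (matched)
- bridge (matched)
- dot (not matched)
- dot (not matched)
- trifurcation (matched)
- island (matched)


Weighted minutiae match score:
  crossover: matched, +6 (running total 6)
  crossover: not matched, +0
  dot: not matched, +0
  crossover: not matched, +0
  island: not matched, +0
  bridge: matched, +4 (running total 10)
  bridge: matched, +4 (running total 14)
  dot: not matched, +0
  dot: not matched, +0
  trifurcation: matched, +6 (running total 20)
  island: matched, +4 (running total 24)
Total score = 24
Threshold = 12; verdict = identification

24


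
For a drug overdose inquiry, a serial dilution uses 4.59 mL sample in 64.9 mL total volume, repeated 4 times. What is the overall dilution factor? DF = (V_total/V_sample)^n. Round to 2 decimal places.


Dilution factor calculation:
Single dilution = V_total / V_sample = 64.9 / 4.59 ≈ 14.139434
Number of dilutions = 4
Total DF = (64.9 / 4.59)^4 (full precision, rounded at the end) = 39969.44

39969.44


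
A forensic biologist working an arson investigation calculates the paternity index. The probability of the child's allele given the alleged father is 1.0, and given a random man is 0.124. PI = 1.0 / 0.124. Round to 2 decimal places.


Paternity Index calculation:
PI = P(allele|father) / P(allele|random)
PI = 1.0 / 0.124
PI = 8.06

8.06


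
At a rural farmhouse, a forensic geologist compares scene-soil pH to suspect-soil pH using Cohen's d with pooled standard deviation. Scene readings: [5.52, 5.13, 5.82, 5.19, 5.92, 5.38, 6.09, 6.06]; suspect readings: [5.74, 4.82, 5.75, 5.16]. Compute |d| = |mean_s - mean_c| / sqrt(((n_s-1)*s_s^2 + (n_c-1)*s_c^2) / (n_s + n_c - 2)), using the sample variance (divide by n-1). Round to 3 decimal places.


Pooled-variance Cohen's d for soil pH comparison:
Scene mean = 45.11 / 8 = 5.63875
Suspect mean = 21.47 / 4 = 5.3675
Scene sample variance s_s^2 = 0.147755
Suspect sample variance s_c^2 = 0.209292
Pooled variance = ((n_s-1)*s_s^2 + (n_c-1)*s_c^2) / (n_s + n_c - 2) = 0.166216
Pooled SD = sqrt(0.166216) = 0.407696
Mean difference = 0.27125
|d| = |0.27125| / 0.407696 = 0.665

0.665


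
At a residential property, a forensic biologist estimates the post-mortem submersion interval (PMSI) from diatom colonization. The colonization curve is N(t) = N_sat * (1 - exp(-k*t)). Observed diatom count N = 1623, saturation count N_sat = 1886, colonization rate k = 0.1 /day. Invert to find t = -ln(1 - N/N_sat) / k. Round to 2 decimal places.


PMSI from diatom colonization curve:
N / N_sat = 1623 / 1886 = 0.860551
1 - N/N_sat = 0.139449
ln(1 - N/N_sat) = -1.970056
t = -ln(1 - N/N_sat) / k = -(-1.970056) / 0.1 = 19.70 days

19.70


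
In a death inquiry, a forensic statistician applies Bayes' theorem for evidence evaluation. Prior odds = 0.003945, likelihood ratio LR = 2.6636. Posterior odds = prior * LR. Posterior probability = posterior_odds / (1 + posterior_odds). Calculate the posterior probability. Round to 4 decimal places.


Bayesian evidence evaluation:
Posterior odds = prior_odds * LR = 0.003945 * 2.6636 = 0.0105079
Posterior probability = posterior_odds / (1 + posterior_odds)
= 0.0105079 / (1 + 0.0105079)
= 0.0105079 / 1.0105079
= 0.0104

0.0104


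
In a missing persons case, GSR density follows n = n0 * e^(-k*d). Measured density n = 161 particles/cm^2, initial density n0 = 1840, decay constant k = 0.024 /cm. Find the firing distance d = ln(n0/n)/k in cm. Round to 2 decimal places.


GSR distance calculation:
n0/n = 1840 / 161 = 11.428571
ln(n0/n) = 2.436116
d = 2.436116 / 0.024 = 101.50 cm

101.50


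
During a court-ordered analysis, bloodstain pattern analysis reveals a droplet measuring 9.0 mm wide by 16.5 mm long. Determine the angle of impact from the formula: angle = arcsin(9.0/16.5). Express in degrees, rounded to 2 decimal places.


Blood spatter impact angle calculation:
width / length = 9.0 / 16.5 = 0.545455
angle = arcsin(0.545455)
angle = 33.06 degrees

33.06


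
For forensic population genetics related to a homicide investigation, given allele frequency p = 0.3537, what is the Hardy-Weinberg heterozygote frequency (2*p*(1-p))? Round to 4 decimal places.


Hardy-Weinberg heterozygote frequency:
q = 1 - p = 1 - 0.3537 = 0.6463
2pq = 2 * 0.3537 * 0.6463 = 0.4572

0.4572


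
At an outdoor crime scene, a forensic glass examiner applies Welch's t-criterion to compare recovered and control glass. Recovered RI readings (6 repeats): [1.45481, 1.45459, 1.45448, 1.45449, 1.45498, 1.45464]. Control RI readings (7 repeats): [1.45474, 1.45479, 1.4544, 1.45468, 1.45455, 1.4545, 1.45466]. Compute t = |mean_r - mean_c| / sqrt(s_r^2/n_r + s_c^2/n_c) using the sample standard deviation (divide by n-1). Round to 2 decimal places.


Welch's t-criterion for glass RI comparison:
Recovered mean = sum / n_r = 8.72799 / 6 = 1.454665
Control mean = sum / n_c = 10.18232 / 7 = 1.4546171
Recovered sample variance s_r^2 = 3.827e-08
Control sample variance s_c^2 = 1.93571e-08
Welch SE (unpooled) = sqrt(s_r^2/n_r + s_c^2/n_c) = sqrt(6.37833e-09 + 2.76531e-09) = sqrt(9.14364e-09) = 9.56224e-05
|mean_r - mean_c| = 4.78571e-05
t = 4.78571e-05 / 9.56224e-05 = 0.50

0.50


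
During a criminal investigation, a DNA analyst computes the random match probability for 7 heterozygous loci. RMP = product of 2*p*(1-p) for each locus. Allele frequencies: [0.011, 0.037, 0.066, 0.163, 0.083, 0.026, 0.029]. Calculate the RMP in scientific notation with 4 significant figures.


Computing RMP for 7 loci:
Locus 1: 2 * 0.011 * 0.989 = 0.021758
Locus 2: 2 * 0.037 * 0.963 = 0.071262
Locus 3: 2 * 0.066 * 0.934 = 0.123288
Locus 4: 2 * 0.163 * 0.837 = 0.272862
Locus 5: 2 * 0.083 * 0.917 = 0.152222
Locus 6: 2 * 0.026 * 0.974 = 0.050648
Locus 7: 2 * 0.029 * 0.971 = 0.056318
RMP = 2.265e-08

2.265e-08


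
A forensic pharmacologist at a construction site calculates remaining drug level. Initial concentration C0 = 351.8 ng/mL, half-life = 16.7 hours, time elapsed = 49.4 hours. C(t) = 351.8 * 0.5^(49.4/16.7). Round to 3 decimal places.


Drug concentration decay:
Number of half-lives = t / t_half = 49.4 / 16.7 = 2.958084
Decay factor = 0.5^2.958084 = 0.12868502
C(t) = 351.8 * 0.12868502 = 45.271 ng/mL

45.271


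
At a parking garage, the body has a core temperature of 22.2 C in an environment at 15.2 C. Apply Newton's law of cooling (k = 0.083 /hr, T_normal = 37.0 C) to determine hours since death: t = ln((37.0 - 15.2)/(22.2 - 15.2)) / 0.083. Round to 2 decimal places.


Using Newton's law of cooling:
t = ln((T_normal - T_ambient) / (T_body - T_ambient)) / k
T_normal - T_ambient = 21.8
T_body - T_ambient = 7.0
Ratio = 3.114286
ln(ratio) = 1.136
t = 1.136 / 0.083 = 13.69 hours

13.69


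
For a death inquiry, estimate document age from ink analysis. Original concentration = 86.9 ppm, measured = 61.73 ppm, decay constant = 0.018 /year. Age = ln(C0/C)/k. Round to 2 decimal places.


Document age estimation:
C0/C = 86.9 / 61.73 = 1.407743
ln(C0/C) = 0.341988
t = 0.341988 / 0.018 = 19.00 years

19.00


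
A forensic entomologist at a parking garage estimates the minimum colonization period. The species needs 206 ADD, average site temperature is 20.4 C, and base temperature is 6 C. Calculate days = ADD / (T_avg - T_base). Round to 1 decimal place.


Insect development time:
Effective temperature = avg_temp - T_base = 20.4 - 6 = 14.4 C
Days = ADD / effective_temp = 206 / 14.4 = 14.3 days

14.3


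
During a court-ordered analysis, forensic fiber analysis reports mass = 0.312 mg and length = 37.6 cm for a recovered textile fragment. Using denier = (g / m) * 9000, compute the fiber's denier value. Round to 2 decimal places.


Denier calculation:
Mass in grams = 0.312 mg / 1000 = 0.000312 g
Length in meters = 37.6 cm / 100 = 0.376 m
Linear density = mass / length = 0.000312 / 0.376 = 0.00082979 g/m
Denier = (g/m) * 9000 = 0.00082979 * 9000 = 7.47

7.47


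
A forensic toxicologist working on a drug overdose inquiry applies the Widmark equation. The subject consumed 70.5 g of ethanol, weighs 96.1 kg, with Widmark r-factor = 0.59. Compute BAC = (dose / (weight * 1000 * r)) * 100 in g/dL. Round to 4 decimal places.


Applying the Widmark formula:
BAC = (dose_g / (body_wt * 1000 * r)) * 100
Denominator = 96.1 * 1000 * 0.59 = 56699
BAC = (70.5 / 56699) * 100
BAC = 0.1243 g/dL

0.1243


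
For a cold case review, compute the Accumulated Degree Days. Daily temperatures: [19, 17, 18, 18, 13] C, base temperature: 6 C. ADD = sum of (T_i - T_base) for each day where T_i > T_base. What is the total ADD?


Computing ADD day by day:
Day 1: max(0, 19 - 6) = 13
Day 2: max(0, 17 - 6) = 11
Day 3: max(0, 18 - 6) = 12
Day 4: max(0, 18 - 6) = 12
Day 5: max(0, 13 - 6) = 7
Total ADD = 55

55


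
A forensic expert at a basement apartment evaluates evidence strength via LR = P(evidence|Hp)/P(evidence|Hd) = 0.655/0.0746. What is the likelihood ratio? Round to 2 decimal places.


Likelihood ratio calculation:
LR = P(E|Hp) / P(E|Hd)
LR = 0.655 / 0.0746
LR = 8.78

8.78


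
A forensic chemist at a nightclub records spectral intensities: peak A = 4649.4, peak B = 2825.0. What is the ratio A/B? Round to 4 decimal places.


Spectral peak ratio:
Peak A = 4649.4 counts
Peak B = 2825.0 counts
Ratio = 4649.4 / 2825.0 = 1.6458

1.6458


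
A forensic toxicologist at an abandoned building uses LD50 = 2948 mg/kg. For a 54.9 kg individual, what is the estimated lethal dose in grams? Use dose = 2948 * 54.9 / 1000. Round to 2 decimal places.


Lethal dose calculation:
Lethal dose = LD50 * body_weight / 1000
= 2948 * 54.9 / 1000
= 161845.2 / 1000
= 161.85 g

161.85


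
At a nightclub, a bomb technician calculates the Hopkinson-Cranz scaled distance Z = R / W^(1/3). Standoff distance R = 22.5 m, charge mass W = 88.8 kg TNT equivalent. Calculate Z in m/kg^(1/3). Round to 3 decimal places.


Scaled distance calculation:
W^(1/3) = 88.8^(1/3) = 4.461398
Z = R / W^(1/3) = 22.5 / 4.461398
Z = 5.043 m/kg^(1/3)

5.043


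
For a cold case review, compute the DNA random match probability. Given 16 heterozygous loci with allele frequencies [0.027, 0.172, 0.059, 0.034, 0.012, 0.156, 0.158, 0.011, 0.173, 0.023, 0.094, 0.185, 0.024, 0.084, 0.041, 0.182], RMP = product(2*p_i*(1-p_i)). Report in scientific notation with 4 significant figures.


Computing RMP for 16 loci:
Locus 1: 2 * 0.027 * 0.973 = 0.052542
Locus 2: 2 * 0.172 * 0.828 = 0.284832
Locus 3: 2 * 0.059 * 0.941 = 0.111038
Locus 4: 2 * 0.034 * 0.966 = 0.065688
Locus 5: 2 * 0.012 * 0.988 = 0.023712
Locus 6: 2 * 0.156 * 0.844 = 0.263328
Locus 7: 2 * 0.158 * 0.842 = 0.266072
Locus 8: 2 * 0.011 * 0.989 = 0.021758
Locus 9: 2 * 0.173 * 0.827 = 0.286142
Locus 10: 2 * 0.023 * 0.977 = 0.044942
Locus 11: 2 * 0.094 * 0.906 = 0.170328
Locus 12: 2 * 0.185 * 0.815 = 0.30155
Locus 13: 2 * 0.024 * 0.976 = 0.046848
Locus 14: 2 * 0.084 * 0.916 = 0.153888
Locus 15: 2 * 0.041 * 0.959 = 0.078638
Locus 16: 2 * 0.182 * 0.818 = 0.297752
RMP = 4.399e-16

4.399e-16


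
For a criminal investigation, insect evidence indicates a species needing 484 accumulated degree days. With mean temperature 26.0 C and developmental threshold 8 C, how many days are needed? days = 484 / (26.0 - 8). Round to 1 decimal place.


Insect development time:
Effective temperature = avg_temp - T_base = 26.0 - 8 = 18.0 C
Days = ADD / effective_temp = 484 / 18.0 = 26.9 days

26.9


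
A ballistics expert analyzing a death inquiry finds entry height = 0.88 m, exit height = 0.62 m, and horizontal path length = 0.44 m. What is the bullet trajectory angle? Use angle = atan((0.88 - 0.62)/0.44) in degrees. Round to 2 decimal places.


Bullet trajectory angle:
Height difference = 0.88 - 0.62 = 0.26 m
angle = atan(0.26 / 0.44)
angle = atan(0.590909)
angle = 30.58 degrees

30.58


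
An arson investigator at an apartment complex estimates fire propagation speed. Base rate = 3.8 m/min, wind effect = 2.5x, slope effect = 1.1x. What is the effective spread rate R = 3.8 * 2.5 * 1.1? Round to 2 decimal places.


Fire spread rate calculation:
R = R0 * wind_factor * slope_factor
= 3.8 * 2.5 * 1.1
= 9.5 * 1.1
= 10.45 m/min

10.45


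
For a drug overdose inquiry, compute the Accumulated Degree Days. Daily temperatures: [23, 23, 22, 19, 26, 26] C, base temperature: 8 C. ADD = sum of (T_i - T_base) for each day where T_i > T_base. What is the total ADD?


Computing ADD day by day:
Day 1: max(0, 23 - 8) = 15
Day 2: max(0, 23 - 8) = 15
Day 3: max(0, 22 - 8) = 14
Day 4: max(0, 19 - 8) = 11
Day 5: max(0, 26 - 8) = 18
Day 6: max(0, 26 - 8) = 18
Total ADD = 91

91


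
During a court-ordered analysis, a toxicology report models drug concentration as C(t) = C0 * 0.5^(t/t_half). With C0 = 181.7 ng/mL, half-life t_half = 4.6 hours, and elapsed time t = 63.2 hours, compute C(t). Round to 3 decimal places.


Drug concentration decay:
Number of half-lives = t / t_half = 63.2 / 4.6 = 13.73913
Decay factor = 0.5^13.73913 = 0.00007313
C(t) = 181.7 * 0.00007313 = 0.013 ng/mL

0.013


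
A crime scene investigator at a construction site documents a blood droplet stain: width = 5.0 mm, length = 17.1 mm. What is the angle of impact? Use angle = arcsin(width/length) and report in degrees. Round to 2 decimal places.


Blood spatter impact angle calculation:
width / length = 5.0 / 17.1 = 0.292398
angle = arcsin(0.292398)
angle = 17.00 degrees

17.00


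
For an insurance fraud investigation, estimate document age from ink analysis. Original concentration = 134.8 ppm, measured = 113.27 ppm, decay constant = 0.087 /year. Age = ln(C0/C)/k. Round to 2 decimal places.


Document age estimation:
C0/C = 134.8 / 113.27 = 1.190077
ln(C0/C) = 0.174018
t = 0.174018 / 0.087 = 2.00 years

2.00


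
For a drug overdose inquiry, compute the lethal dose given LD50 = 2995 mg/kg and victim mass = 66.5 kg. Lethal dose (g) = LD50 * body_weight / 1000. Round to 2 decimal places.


Lethal dose calculation:
Lethal dose = LD50 * body_weight / 1000
= 2995 * 66.5 / 1000
= 199167.5 / 1000
= 199.17 g

199.17


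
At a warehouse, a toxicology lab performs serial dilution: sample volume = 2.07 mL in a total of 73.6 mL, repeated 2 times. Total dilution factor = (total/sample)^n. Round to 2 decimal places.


Dilution factor calculation:
Single dilution = V_total / V_sample = 73.6 / 2.07 ≈ 35.555556
Number of dilutions = 2
Total DF = (73.6 / 2.07)^2 (full precision, rounded at the end) = 1264.20

1264.20


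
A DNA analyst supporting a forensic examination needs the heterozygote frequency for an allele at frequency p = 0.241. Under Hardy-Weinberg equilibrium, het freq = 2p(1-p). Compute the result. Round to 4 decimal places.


Hardy-Weinberg heterozygote frequency:
q = 1 - p = 1 - 0.241 = 0.759
2pq = 2 * 0.241 * 0.759 = 0.3658

0.3658


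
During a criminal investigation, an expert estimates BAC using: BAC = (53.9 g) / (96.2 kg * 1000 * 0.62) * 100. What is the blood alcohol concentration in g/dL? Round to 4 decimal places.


Applying the Widmark formula:
BAC = (dose_g / (body_wt * 1000 * r)) * 100
Denominator = 96.2 * 1000 * 0.62 = 59644
BAC = (53.9 / 59644) * 100
BAC = 0.0904 g/dL

0.0904


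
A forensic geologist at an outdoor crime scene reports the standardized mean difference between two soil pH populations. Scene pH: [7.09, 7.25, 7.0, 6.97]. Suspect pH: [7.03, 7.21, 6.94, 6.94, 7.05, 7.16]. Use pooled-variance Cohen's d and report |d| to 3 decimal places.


Pooled-variance Cohen's d for soil pH comparison:
Scene mean = 28.31 / 4 = 7.0775
Suspect mean = 42.33 / 6 = 7.055
Scene sample variance s_s^2 = 0.015825
Suspect sample variance s_c^2 = 0.01243
Pooled variance = ((n_s-1)*s_s^2 + (n_c-1)*s_c^2) / (n_s + n_c - 2) = 0.013703
Pooled SD = sqrt(0.013703) = 0.11706
Mean difference = 0.0225
|d| = |0.0225| / 0.11706 = 0.192

0.192


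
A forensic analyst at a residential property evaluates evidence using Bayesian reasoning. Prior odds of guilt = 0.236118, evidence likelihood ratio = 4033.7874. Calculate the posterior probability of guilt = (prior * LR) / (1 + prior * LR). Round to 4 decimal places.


Bayesian evidence evaluation:
Posterior odds = prior_odds * LR = 0.236118 * 4033.7874 = 952.4498
Posterior probability = posterior_odds / (1 + posterior_odds)
= 952.4498 / (1 + 952.4498)
= 952.4498 / 953.4498
= 0.9990

0.9990


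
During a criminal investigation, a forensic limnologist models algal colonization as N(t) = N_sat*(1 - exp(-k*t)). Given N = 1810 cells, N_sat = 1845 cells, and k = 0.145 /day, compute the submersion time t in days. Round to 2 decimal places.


PMSI from diatom colonization curve:
N / N_sat = 1810 / 1845 = 0.98103
1 - N/N_sat = 0.01897
ln(1 - N/N_sat) = -3.964896
t = -ln(1 - N/N_sat) / k = -(-3.964896) / 0.145 = 27.34 days

27.34


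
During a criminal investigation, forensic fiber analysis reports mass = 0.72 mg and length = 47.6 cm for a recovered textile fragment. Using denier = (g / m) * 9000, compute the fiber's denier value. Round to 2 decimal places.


Denier calculation:
Mass in grams = 0.72 mg / 1000 = 0.00072 g
Length in meters = 47.6 cm / 100 = 0.476 m
Linear density = mass / length = 0.00072 / 0.476 = 0.00151261 g/m
Denier = (g/m) * 9000 = 0.00151261 * 9000 = 13.61

13.61


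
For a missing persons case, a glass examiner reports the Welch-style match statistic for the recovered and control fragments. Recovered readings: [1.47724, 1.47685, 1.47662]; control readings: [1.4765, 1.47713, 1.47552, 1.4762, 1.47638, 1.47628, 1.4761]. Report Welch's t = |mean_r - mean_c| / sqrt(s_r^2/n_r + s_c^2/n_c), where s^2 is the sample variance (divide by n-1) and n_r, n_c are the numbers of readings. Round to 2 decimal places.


Welch's t-criterion for glass RI comparison:
Recovered mean = sum / n_r = 4.43071 / 3 = 1.4769033
Control mean = sum / n_c = 10.33411 / 7 = 1.4763014
Recovered sample variance s_r^2 = 9.82333e-08
Control sample variance s_c^2 = 2.32348e-07
Welch SE (unpooled) = sqrt(s_r^2/n_r + s_c^2/n_c) = sqrt(3.27444e-08 + 3.31925e-08) = sqrt(6.59369e-08) = 0.000256782
|mean_r - mean_c| = 0.000601905
t = 0.000601905 / 0.000256782 = 2.34

2.34


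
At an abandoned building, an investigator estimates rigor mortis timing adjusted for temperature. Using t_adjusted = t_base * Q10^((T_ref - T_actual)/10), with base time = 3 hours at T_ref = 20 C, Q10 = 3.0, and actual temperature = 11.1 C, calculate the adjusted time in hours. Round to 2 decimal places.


Rigor mortis time adjustment:
Exponent = (T_ref - T_actual) / 10 = (20 - 11.1) / 10 = 0.89
Q10 factor = 3.0^0.89 = 2.65851
t_adjusted = 3 * 2.65851 = 7.98 hours

7.98


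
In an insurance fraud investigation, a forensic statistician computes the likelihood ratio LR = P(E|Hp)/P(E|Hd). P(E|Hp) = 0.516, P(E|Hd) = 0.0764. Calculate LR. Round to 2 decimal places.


Likelihood ratio calculation:
LR = P(E|Hp) / P(E|Hd)
LR = 0.516 / 0.0764
LR = 6.75

6.75


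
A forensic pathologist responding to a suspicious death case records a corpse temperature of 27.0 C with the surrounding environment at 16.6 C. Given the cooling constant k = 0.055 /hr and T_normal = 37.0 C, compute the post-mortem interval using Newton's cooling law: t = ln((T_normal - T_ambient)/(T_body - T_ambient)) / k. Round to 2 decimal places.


Using Newton's law of cooling:
t = ln((T_normal - T_ambient) / (T_body - T_ambient)) / k
T_normal - T_ambient = 20.4
T_body - T_ambient = 10.4
Ratio = 1.961538
ln(ratio) = 0.673729
t = 0.673729 / 0.055 = 12.25 hours

12.25


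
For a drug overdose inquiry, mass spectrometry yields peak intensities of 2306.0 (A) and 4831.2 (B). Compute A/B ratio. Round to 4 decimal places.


Spectral peak ratio:
Peak A = 2306.0 counts
Peak B = 4831.2 counts
Ratio = 2306.0 / 4831.2 = 0.4773

0.4773


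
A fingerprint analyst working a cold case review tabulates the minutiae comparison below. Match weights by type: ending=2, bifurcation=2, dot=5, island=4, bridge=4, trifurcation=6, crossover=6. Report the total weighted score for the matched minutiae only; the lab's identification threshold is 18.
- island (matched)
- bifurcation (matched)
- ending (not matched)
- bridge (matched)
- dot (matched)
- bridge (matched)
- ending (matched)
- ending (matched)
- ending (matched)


Weighted minutiae match score:
  island: matched, +4 (running total 4)
  bifurcation: matched, +2 (running total 6)
  ending: not matched, +0
  bridge: matched, +4 (running total 10)
  dot: matched, +5 (running total 15)
  bridge: matched, +4 (running total 19)
  ending: matched, +2 (running total 21)
  ending: matched, +2 (running total 23)
  ending: matched, +2 (running total 25)
Total score = 25
Threshold = 18; verdict = identification

25


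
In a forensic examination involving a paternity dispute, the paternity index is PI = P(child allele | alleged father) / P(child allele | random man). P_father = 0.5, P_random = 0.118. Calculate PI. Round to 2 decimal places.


Paternity Index calculation:
PI = P(allele|father) / P(allele|random)
PI = 0.5 / 0.118
PI = 4.24

4.24


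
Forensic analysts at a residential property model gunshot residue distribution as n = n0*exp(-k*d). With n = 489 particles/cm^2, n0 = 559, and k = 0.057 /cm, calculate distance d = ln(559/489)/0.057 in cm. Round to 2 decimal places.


GSR distance calculation:
n0/n = 559 / 489 = 1.143149
ln(n0/n) = 0.133787
d = 0.133787 / 0.057 = 2.35 cm

2.35


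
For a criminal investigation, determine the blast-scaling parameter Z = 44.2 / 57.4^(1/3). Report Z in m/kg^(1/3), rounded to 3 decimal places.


Scaled distance calculation:
W^(1/3) = 57.4^(1/3) = 3.857482
Z = R / W^(1/3) = 44.2 / 3.857482
Z = 11.458 m/kg^(1/3)

11.458


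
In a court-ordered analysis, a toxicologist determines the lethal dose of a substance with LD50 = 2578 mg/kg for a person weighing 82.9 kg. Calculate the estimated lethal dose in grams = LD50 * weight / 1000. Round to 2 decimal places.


Lethal dose calculation:
Lethal dose = LD50 * body_weight / 1000
= 2578 * 82.9 / 1000
= 213716.2 / 1000
= 213.72 g

213.72


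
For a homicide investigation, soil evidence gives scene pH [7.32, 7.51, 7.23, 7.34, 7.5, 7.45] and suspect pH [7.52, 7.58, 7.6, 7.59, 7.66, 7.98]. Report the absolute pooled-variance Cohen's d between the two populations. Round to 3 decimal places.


Pooled-variance Cohen's d for soil pH comparison:
Scene mean = 44.35 / 6 = 7.391667
Suspect mean = 45.93 / 6 = 7.655
Scene sample variance s_s^2 = 0.012617
Suspect sample variance s_c^2 = 0.02735
Pooled variance = ((n_s-1)*s_s^2 + (n_c-1)*s_c^2) / (n_s + n_c - 2) = 0.019983
Pooled SD = sqrt(0.019983) = 0.141361
Mean difference = -0.263333
|d| = |-0.263333| / 0.141361 = 1.863

1.863


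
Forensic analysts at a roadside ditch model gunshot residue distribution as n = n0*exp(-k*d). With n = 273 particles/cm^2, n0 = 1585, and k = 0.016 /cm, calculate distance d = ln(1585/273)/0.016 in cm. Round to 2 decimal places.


GSR distance calculation:
n0/n = 1585 / 273 = 5.805861
ln(n0/n) = 1.758868
d = 1.758868 / 0.016 = 109.93 cm

109.93


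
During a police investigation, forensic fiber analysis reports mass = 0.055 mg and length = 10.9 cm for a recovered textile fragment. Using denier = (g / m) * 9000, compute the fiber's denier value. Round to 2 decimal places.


Denier calculation:
Mass in grams = 0.055 mg / 1000 = 0.000055 g
Length in meters = 10.9 cm / 100 = 0.109 m
Linear density = mass / length = 0.000055 / 0.109 = 0.00050459 g/m
Denier = (g/m) * 9000 = 0.00050459 * 9000 = 4.54

4.54


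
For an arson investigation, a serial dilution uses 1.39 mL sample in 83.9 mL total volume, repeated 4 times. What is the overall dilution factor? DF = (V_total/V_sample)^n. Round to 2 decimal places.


Dilution factor calculation:
Single dilution = V_total / V_sample = 83.9 / 1.39 ≈ 60.359712
Number of dilutions = 4
Total DF = (83.9 / 1.39)^4 (full precision, rounded at the end) = 13273597.44

13273597.44


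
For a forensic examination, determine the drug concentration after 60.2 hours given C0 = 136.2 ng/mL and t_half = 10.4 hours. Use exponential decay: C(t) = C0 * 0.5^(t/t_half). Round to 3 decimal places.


Drug concentration decay:
Number of half-lives = t / t_half = 60.2 / 10.4 = 5.788462
Decay factor = 0.5^5.788462 = 0.01809253
C(t) = 136.2 * 0.01809253 = 2.464 ng/mL

2.464


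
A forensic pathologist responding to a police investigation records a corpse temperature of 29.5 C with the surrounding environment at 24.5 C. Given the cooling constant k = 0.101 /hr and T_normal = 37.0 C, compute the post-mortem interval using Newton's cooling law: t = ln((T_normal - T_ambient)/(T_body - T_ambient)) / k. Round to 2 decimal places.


Using Newton's law of cooling:
t = ln((T_normal - T_ambient) / (T_body - T_ambient)) / k
T_normal - T_ambient = 12.5
T_body - T_ambient = 5.0
Ratio = 2.5
ln(ratio) = 0.916291
t = 0.916291 / 0.101 = 9.07 hours

9.07


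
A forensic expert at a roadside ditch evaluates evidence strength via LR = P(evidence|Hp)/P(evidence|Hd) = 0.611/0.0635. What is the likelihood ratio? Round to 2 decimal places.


Likelihood ratio calculation:
LR = P(E|Hp) / P(E|Hd)
LR = 0.611 / 0.0635
LR = 9.62

9.62


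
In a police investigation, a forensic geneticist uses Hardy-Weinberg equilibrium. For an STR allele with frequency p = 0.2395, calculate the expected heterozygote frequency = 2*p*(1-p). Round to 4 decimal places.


Hardy-Weinberg heterozygote frequency:
q = 1 - p = 1 - 0.2395 = 0.7605
2pq = 2 * 0.2395 * 0.7605 = 0.3643

0.3643


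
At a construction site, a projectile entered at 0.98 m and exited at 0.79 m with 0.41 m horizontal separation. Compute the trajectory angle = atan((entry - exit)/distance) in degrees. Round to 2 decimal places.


Bullet trajectory angle:
Height difference = 0.98 - 0.79 = 0.19 m
angle = atan(0.19 / 0.41)
angle = atan(0.463415)
angle = 24.86 degrees

24.86


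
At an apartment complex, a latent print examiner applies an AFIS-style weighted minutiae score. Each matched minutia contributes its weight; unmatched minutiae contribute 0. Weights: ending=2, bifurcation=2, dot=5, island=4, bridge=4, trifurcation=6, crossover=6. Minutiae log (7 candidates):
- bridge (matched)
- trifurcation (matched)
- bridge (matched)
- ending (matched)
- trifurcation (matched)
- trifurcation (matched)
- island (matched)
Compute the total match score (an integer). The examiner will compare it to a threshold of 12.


Weighted minutiae match score:
  bridge: matched, +4 (running total 4)
  trifurcation: matched, +6 (running total 10)
  bridge: matched, +4 (running total 14)
  ending: matched, +2 (running total 16)
  trifurcation: matched, +6 (running total 22)
  trifurcation: matched, +6 (running total 28)
  island: matched, +4 (running total 32)
Total score = 32
Threshold = 12; verdict = identification

32


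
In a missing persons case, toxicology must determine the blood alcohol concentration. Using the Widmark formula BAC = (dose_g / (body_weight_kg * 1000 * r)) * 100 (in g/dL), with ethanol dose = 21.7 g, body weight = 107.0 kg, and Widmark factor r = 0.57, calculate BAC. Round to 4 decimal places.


Applying the Widmark formula:
BAC = (dose_g / (body_wt * 1000 * r)) * 100
Denominator = 107.0 * 1000 * 0.57 = 60990
BAC = (21.7 / 60990) * 100
BAC = 0.0356 g/dL

0.0356


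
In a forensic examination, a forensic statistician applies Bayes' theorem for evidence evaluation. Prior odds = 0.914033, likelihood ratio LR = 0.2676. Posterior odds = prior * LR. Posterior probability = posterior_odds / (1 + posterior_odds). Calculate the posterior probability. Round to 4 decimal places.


Bayesian evidence evaluation:
Posterior odds = prior_odds * LR = 0.914033 * 0.2676 = 0.2445952
Posterior probability = posterior_odds / (1 + posterior_odds)
= 0.2445952 / (1 + 0.2445952)
= 0.2445952 / 1.2445952
= 0.1965

0.1965


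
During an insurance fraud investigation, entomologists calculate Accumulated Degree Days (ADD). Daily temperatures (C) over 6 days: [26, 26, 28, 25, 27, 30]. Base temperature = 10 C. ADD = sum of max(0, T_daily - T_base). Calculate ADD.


Computing ADD day by day:
Day 1: max(0, 26 - 10) = 16
Day 2: max(0, 26 - 10) = 16
Day 3: max(0, 28 - 10) = 18
Day 4: max(0, 25 - 10) = 15
Day 5: max(0, 27 - 10) = 17
Day 6: max(0, 30 - 10) = 20
Total ADD = 102

102


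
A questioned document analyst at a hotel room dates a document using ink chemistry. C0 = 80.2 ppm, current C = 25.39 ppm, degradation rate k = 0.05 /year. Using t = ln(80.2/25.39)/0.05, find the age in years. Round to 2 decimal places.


Document age estimation:
C0/C = 80.2 / 25.39 = 3.158724
ln(C0/C) = 1.150168
t = 1.150168 / 0.05 = 23.00 years

23.00


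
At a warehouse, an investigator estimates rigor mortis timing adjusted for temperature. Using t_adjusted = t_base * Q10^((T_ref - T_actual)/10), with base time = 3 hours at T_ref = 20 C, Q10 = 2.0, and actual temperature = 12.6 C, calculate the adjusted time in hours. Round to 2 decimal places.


Rigor mortis time adjustment:
Exponent = (T_ref - T_actual) / 10 = (20 - 12.6) / 10 = 0.74
Q10 factor = 2.0^0.74 = 1.67018
t_adjusted = 3 * 1.67018 = 5.01 hours

5.01


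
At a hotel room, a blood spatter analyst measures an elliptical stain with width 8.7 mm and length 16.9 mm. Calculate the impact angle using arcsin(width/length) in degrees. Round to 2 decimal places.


Blood spatter impact angle calculation:
width / length = 8.7 / 16.9 = 0.514793
angle = arcsin(0.514793)
angle = 30.98 degrees

30.98


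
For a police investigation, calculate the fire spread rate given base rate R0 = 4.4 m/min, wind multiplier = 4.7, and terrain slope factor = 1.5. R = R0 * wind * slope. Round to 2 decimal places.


Fire spread rate calculation:
R = R0 * wind_factor * slope_factor
= 4.4 * 4.7 * 1.5
= 20.68 * 1.5
= 31.02 m/min

31.02


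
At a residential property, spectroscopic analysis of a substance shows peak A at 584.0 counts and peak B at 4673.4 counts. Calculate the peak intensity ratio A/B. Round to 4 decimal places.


Spectral peak ratio:
Peak A = 584.0 counts
Peak B = 4673.4 counts
Ratio = 584.0 / 4673.4 = 0.1250

0.1250


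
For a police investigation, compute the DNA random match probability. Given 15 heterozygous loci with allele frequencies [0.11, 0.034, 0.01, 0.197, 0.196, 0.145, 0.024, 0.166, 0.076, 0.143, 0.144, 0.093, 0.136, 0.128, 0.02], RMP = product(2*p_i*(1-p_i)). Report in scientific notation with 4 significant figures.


Computing RMP for 15 loci:
Locus 1: 2 * 0.11 * 0.89 = 0.1958
Locus 2: 2 * 0.034 * 0.966 = 0.065688
Locus 3: 2 * 0.01 * 0.99 = 0.0198
Locus 4: 2 * 0.197 * 0.803 = 0.316382
Locus 5: 2 * 0.196 * 0.804 = 0.315168
Locus 6: 2 * 0.145 * 0.855 = 0.24795
Locus 7: 2 * 0.024 * 0.976 = 0.046848
Locus 8: 2 * 0.166 * 0.834 = 0.276888
Locus 9: 2 * 0.076 * 0.924 = 0.140448
Locus 10: 2 * 0.143 * 0.857 = 0.245102
Locus 11: 2 * 0.144 * 0.856 = 0.246528
Locus 12: 2 * 0.093 * 0.907 = 0.168702
Locus 13: 2 * 0.136 * 0.864 = 0.235008
Locus 14: 2 * 0.128 * 0.872 = 0.223232
Locus 15: 2 * 0.02 * 0.98 = 0.0392
RMP = 2.405e-13

2.405e-13


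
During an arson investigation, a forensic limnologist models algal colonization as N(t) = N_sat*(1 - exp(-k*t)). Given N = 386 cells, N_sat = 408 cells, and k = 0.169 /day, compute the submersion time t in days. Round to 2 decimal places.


PMSI from diatom colonization curve:
N / N_sat = 386 / 408 = 0.946078
1 - N/N_sat = 0.053922
ln(1 - N/N_sat) = -2.920217
t = -ln(1 - N/N_sat) / k = -(-2.920217) / 0.169 = 17.28 days

17.28


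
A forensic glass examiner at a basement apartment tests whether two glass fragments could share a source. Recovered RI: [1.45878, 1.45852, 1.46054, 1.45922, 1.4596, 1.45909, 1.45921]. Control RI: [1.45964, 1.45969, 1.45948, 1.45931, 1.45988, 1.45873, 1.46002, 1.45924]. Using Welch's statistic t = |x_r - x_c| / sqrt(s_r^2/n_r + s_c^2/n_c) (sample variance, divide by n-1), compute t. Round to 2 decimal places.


Welch's t-criterion for glass RI comparison:
Recovered mean = sum / n_r = 10.21496 / 7 = 1.45928
Control mean = sum / n_c = 11.67599 / 8 = 1.4594988
Recovered sample variance s_r^2 = 4.27033e-07
Control sample variance s_c^2 = 1.66784e-07
Welch SE (unpooled) = sqrt(s_r^2/n_r + s_c^2/n_c) = sqrt(6.10048e-08 + 2.0848e-08) = sqrt(8.18528e-08) = 0.000286099
|mean_r - mean_c| = 0.00021875
t = 0.00021875 / 0.000286099 = 0.76

0.76


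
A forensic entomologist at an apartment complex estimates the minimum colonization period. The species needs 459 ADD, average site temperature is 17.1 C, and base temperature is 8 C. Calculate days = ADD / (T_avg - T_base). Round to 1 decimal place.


Insect development time:
Effective temperature = avg_temp - T_base = 17.1 - 8 = 9.1 C
Days = ADD / effective_temp = 459 / 9.1 = 50.4 days

50.4


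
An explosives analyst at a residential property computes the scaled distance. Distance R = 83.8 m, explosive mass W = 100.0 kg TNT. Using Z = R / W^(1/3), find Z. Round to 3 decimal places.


Scaled distance calculation:
W^(1/3) = 100.0^(1/3) = 4.641589
Z = R / W^(1/3) = 83.8 / 4.641589
Z = 18.054 m/kg^(1/3)

18.054


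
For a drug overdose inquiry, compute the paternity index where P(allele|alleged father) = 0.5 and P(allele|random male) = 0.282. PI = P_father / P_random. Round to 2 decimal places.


Paternity Index calculation:
PI = P(allele|father) / P(allele|random)
PI = 0.5 / 0.282
PI = 1.77

1.77


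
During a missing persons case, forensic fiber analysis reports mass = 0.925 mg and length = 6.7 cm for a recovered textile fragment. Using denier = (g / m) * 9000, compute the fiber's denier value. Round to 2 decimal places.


Denier calculation:
Mass in grams = 0.925 mg / 1000 = 0.000925 g
Length in meters = 6.7 cm / 100 = 0.067 m
Linear density = mass / length = 0.000925 / 0.067 = 0.01380597 g/m
Denier = (g/m) * 9000 = 0.01380597 * 9000 = 124.25

124.25


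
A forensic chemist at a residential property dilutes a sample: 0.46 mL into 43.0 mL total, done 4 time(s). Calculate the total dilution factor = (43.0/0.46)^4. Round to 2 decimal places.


Dilution factor calculation:
Single dilution = V_total / V_sample = 43.0 / 0.46 ≈ 93.478261
Number of dilutions = 4
Total DF = (43.0 / 0.46)^4 (full precision, rounded at the end) = 76355881.55

76355881.55


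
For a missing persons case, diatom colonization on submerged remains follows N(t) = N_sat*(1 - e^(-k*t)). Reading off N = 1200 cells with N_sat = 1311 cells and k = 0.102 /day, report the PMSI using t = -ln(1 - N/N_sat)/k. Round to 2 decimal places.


PMSI from diatom colonization curve:
N / N_sat = 1200 / 1311 = 0.915332
1 - N/N_sat = 0.084668
ln(1 - N/N_sat) = -2.469018
t = -ln(1 - N/N_sat) / k = -(-2.469018) / 0.102 = 24.21 days

24.21


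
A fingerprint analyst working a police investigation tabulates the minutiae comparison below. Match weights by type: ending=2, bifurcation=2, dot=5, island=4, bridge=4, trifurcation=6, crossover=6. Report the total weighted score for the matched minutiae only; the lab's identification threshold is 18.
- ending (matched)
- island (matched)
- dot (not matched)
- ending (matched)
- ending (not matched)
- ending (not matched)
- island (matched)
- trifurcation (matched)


Weighted minutiae match score:
  ending: matched, +2 (running total 2)
  island: matched, +4 (running total 6)
  dot: not matched, +0
  ending: matched, +2 (running total 8)
  ending: not matched, +0
  ending: not matched, +0
  island: matched, +4 (running total 12)
  trifurcation: matched, +6 (running total 18)
Total score = 18
Threshold = 18; verdict = identification

18


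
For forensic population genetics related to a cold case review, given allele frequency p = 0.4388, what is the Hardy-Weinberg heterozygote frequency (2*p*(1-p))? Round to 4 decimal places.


Hardy-Weinberg heterozygote frequency:
q = 1 - p = 1 - 0.4388 = 0.5612
2pq = 2 * 0.4388 * 0.5612 = 0.4925

0.4925


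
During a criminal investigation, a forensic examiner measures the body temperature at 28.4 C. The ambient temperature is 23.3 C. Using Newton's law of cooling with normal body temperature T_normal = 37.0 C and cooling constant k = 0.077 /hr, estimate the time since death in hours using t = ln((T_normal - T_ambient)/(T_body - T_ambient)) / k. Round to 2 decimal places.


Using Newton's law of cooling:
t = ln((T_normal - T_ambient) / (T_body - T_ambient)) / k
T_normal - T_ambient = 13.7
T_body - T_ambient = 5.1
Ratio = 2.686275
ln(ratio) = 0.988155
t = 0.988155 / 0.077 = 12.83 hours

12.83


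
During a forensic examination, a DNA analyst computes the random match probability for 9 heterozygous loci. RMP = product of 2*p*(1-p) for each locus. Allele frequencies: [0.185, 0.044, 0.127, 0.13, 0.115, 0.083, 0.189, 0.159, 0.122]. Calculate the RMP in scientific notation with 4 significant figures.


Computing RMP for 9 loci:
Locus 1: 2 * 0.185 * 0.815 = 0.30155
Locus 2: 2 * 0.044 * 0.956 = 0.084128
Locus 3: 2 * 0.127 * 0.873 = 0.221742
Locus 4: 2 * 0.13 * 0.87 = 0.2262
Locus 5: 2 * 0.115 * 0.885 = 0.20355
Locus 6: 2 * 0.083 * 0.917 = 0.152222
Locus 7: 2 * 0.189 * 0.811 = 0.306558
Locus 8: 2 * 0.159 * 0.841 = 0.267438
Locus 9: 2 * 0.122 * 0.878 = 0.214232
RMP = 6.925e-07

6.925e-07


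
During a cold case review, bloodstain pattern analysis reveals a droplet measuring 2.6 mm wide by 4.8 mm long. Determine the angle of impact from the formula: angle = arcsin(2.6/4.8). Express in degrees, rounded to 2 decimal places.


Blood spatter impact angle calculation:
width / length = 2.6 / 4.8 = 0.541667
angle = arcsin(0.541667)
angle = 32.80 degrees

32.80


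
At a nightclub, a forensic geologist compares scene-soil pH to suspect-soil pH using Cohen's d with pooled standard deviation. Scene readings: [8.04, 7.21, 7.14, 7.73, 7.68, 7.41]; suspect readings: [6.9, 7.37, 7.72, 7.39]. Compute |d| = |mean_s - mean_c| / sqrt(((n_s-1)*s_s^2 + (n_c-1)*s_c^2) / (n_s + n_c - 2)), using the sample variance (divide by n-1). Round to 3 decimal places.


Pooled-variance Cohen's d for soil pH comparison:
Scene mean = 45.21 / 6 = 7.535
Suspect mean = 29.38 / 4 = 7.345
Scene sample variance s_s^2 = 0.11827
Suspect sample variance s_c^2 = 0.113767
Pooled variance = ((n_s-1)*s_s^2 + (n_c-1)*s_c^2) / (n_s + n_c - 2) = 0.116581
Pooled SD = sqrt(0.116581) = 0.34144
Mean difference = 0.19
|d| = |0.19| / 0.34144 = 0.556

0.556
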